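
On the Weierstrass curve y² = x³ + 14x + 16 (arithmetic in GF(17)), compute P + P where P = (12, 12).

tangent at (12, 12): λ = (3·12² + 14)/(2·12) ≡ 4/7. 7⁻¹ ≡ 5 (mod 17) since 7·5 = 35 ≡ 1, so λ ≡ 4·5 ≡ 3.
  x = λ² - 12 - 12 = 9 - 24 ≡ 2; y = λ·(12 - 2) - 12 ≡ 1. → (2, 1)

(2, 1)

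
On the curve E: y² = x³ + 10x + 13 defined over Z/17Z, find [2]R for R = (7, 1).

tangent at (7, 1): λ = (3·7² + 10)/(2·1) ≡ 4/2. 2⁻¹ ≡ 9 (mod 17), so λ ≡ 4·9 ≡ 2.
  x = λ² - 7 - 7 = 4 - 14 ≡ 7; y = λ·(7 - 7) - 1 ≡ 16. → (7, 16)

(7, 16)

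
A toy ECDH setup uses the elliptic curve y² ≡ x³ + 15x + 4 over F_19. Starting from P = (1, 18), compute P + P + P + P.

O

Double-and-add on 4 = (100)₂. Start with P = (1, 18) for the leading 1-bit.
double: tangent at (1, 18): λ = (3·1² + 15)/(2·18) ≡ 18/17. 17⁻¹ ≡ 9 (mod 19) since 17·9 = 153 ≡ 1, so λ ≡ 18·9 ≡ 10.
  x = λ² - 1 - 1 = 100 - 2 ≡ 3; y = λ·(1 - 3) - 18 ≡ 0. → (3, 0)
double: (3, 0) + (3, 0): same x and y₁ ≡ -y₂, so the sum is the point at infinity.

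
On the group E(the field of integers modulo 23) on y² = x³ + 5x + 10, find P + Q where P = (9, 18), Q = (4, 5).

(14, 15)

(9, 18) + (4, 5). λ = (5 - 18)/(4 - 9) ≡ 10/18 mod 23. 18⁻¹ ≡ 9 (mod 23), so λ ≡ 21.
  x = λ² - 9 - 4 = 441 - 13 ≡ 14; y = λ·(9 - 14) - 18 ≡ 15. → (14, 15)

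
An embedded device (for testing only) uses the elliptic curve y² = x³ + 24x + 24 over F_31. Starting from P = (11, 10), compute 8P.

Repeated addition: build up to 8P.
2P: tangent at (11, 10): λ = (3·11² + 24)/(2·10) ≡ 15/20. 20⁻¹ ≡ 14 (mod 31), so λ ≡ 15·14 ≡ 24.
  x = λ² - 11 - 11 = 576 - 22 ≡ 27; y = λ·(11 - 27) - 10 ≡ 9. → (27, 9)
3P: (27, 9) + (11, 10). λ = (10 - 9)/(11 - 27) ≡ 1/15 mod 31. 15⁻¹ ≡ 29 (mod 31), so λ ≡ 29.
  x = λ² - 27 - 11 = 841 - 38 ≡ 28; y = λ·(27 - 28) - 9 ≡ 24. → (28, 24)
4P: (28, 24) + (11, 10). λ = (10 - 24)/(11 - 28) ≡ 17/14 mod 31. 14⁻¹ ≡ 20 (mod 31), so λ ≡ 30.
  x = λ² - 28 - 11 = 900 - 39 ≡ 24; y = λ·(28 - 24) - 24 ≡ 3. → (24, 3)
5P: (24, 3) + (11, 10). λ = (10 - 3)/(11 - 24) ≡ 7/18 mod 31. 18⁻¹ ≡ 19 (mod 31) since 18·19 = 342 ≡ 1, so λ ≡ 9.
  x = λ² - 24 - 11 = 81 - 35 ≡ 15; y = λ·(24 - 15) - 3 ≡ 16. → (15, 16)
6P: (15, 16) + (11, 10). λ = (10 - 16)/(11 - 15) ≡ 25/27 mod 31. 27⁻¹ ≡ 23 (mod 31) since 27·23 = 621 ≡ 1, so λ ≡ 17.
  x = λ² - 15 - 11 = 289 - 26 ≡ 15; y = λ·(15 - 15) - 16 ≡ 15. → (15, 15)
7P: (15, 15) + (11, 10). λ = (10 - 15)/(11 - 15) ≡ 26/27 mod 31. 27⁻¹ ≡ 23 (mod 31) since 27·23 = 621 ≡ 1, so λ ≡ 9.
  x = λ² - 15 - 11 = 81 - 26 ≡ 24; y = λ·(15 - 24) - 15 ≡ 28. → (24, 28)
8P: (24, 28) + (11, 10). λ = (10 - 28)/(11 - 24) ≡ 13/18 mod 31. 18⁻¹ ≡ 19 (mod 31), so λ ≡ 30.
  x = λ² - 24 - 11 = 900 - 35 ≡ 28; y = λ·(24 - 28) - 28 ≡ 7. → (28, 7)

(28, 7)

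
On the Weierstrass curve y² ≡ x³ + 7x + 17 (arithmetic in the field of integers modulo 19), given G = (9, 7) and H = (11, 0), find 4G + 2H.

(18, 16)

First 4G:
Double-and-add on 4 = (100)₂. Start with G = (9, 7) for the leading 1-bit.
double: tangent at (9, 7): λ = (3·9² + 7)/(2·7) ≡ 3/14. 14⁻¹ ≡ 15 (mod 19) since 14·15 = 210 ≡ 1, so λ ≡ 3·15 ≡ 7.
  x = λ² - 9 - 9 = 49 - 18 ≡ 12; y = λ·(9 - 12) - 7 ≡ 10. → (12, 10)
double: tangent at (12, 10): λ = (3·12² + 7)/(2·10) ≡ 2/1. 1⁻¹ ≡ 1 (mod 19) since 1·1 = 1 ≡ 1, so λ ≡ 2·1 ≡ 2.
  x = λ² - 12 - 12 = 4 - 24 ≡ 18; y = λ·(12 - 18) - 10 ≡ 16. → (18, 16)
4G = (18, 16).
Next 2H:
Repeated addition: build up to 2H.
2H: (11, 0) + (11, 0): same x and y₁ ≡ -y₂, so the sum is O.
2H = O.
Finally 4G + 2H:
(18, 16) + O = (18, 16) (identity).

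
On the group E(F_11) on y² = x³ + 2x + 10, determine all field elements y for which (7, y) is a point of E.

x³ + 2x + 10 = 367 ≡ 4 (mod 11).
Square roots of 4 mod 11: 2 and 9 (since 2² = 4 ≡ 4).

2, 9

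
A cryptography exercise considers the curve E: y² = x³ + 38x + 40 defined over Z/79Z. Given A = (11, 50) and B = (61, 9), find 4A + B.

First 4A:
Repeated addition: build up to 4A.
2A: tangent at (11, 50): λ = (3·11² + 38)/(2·50) ≡ 6/21. 21⁻¹ ≡ 64 (mod 79), so λ ≡ 6·64 ≡ 68.
  x = λ² - 11 - 11 = 4624 - 22 ≡ 20; y = λ·(11 - 20) - 50 ≡ 49. → (20, 49)
3A: (20, 49) + (11, 50). λ = (50 - 49)/(11 - 20) ≡ 1/70 mod 79. 70⁻¹ ≡ 35 (mod 79), so λ ≡ 35.
  x = λ² - 20 - 11 = 1225 - 31 ≡ 9; y = λ·(20 - 9) - 49 ≡ 20. → (9, 20)
4A: (9, 20) + (11, 50). λ = (50 - 20)/(11 - 9) ≡ 30/2 mod 79. 2⁻¹ ≡ 40 (mod 79), so λ ≡ 15.
  x = λ² - 9 - 11 = 225 - 20 ≡ 47; y = λ·(9 - 47) - 20 ≡ 42. → (47, 42)
4A = (47, 42).
Finally 4A + B:
(47, 42) + (61, 9). λ = (9 - 42)/(61 - 47) ≡ 46/14 mod 79. 14⁻¹ ≡ 17 (mod 79) since 14·17 = 238 ≡ 1, so λ ≡ 71.
  x = λ² - 47 - 61 = 5041 - 108 ≡ 35; y = λ·(47 - 35) - 42 ≡ 20. → (35, 20)

(35, 20)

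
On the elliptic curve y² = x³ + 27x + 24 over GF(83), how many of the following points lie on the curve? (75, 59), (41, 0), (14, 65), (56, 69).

3

(75, 59): 59² ≡ 78, rhs ≡ 43 → off.
(41, 0): 0² ≡ 0, rhs ≡ 0 → on.
(14, 65): 65² ≡ 75, rhs ≡ 75 → on.
(56, 69): 69² ≡ 30, rhs ≡ 30 → on.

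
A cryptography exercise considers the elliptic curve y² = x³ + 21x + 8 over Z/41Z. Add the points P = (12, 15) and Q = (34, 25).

(12, 15) + (34, 25). λ = (25 - 15)/(34 - 12) ≡ 10/22 mod 41. 22⁻¹ ≡ 28 (mod 41) since 22·28 = 616 ≡ 1, so λ ≡ 34.
  x = λ² - 12 - 34 = 1156 - 46 ≡ 3; y = λ·(12 - 3) - 15 ≡ 4. → (3, 4)

(3, 4)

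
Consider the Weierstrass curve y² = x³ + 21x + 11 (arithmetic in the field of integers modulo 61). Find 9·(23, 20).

Write P = (23, 20).
Double-and-add on 9 = (1001)₂. Start with P = (23, 20) for the leading 1-bit.
double: tangent at (23, 20): λ = (3·23² + 21)/(2·20) ≡ 22/40. 40⁻¹ ≡ 29 (mod 61), so λ ≡ 22·29 ≡ 28.
  x = λ² - 23 - 23 = 784 - 46 ≡ 6; y = λ·(23 - 6) - 20 ≡ 29. → (6, 29)
double: tangent at (6, 29): λ = (3·6² + 21)/(2·29) ≡ 7/58. 58⁻¹ ≡ 20 (mod 61), so λ ≡ 7·20 ≡ 18.
  x = λ² - 6 - 6 = 324 - 12 ≡ 7; y = λ·(6 - 7) - 29 ≡ 14. → (7, 14)
double: tangent at (7, 14): λ = (3·7² + 21)/(2·14) ≡ 46/28. 28⁻¹ ≡ 24 (mod 61) since 28·24 = 672 ≡ 1, so λ ≡ 46·24 ≡ 6.
  x = λ² - 7 - 7 = 36 - 14 ≡ 22; y = λ·(7 - 22) - 14 ≡ 18. → (22, 18)
add P: (22, 18) + (23, 20). λ = (20 - 18)/(23 - 22) ≡ 2/1 mod 61. 1⁻¹ ≡ 1 (mod 61), so λ ≡ 2.
  x = λ² - 22 - 23 = 4 - 45 ≡ 20; y = λ·(22 - 20) - 18 ≡ 47. → (20, 47)

(20, 47)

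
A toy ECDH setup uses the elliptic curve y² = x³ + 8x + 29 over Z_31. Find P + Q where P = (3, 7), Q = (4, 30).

(3, 7) + (4, 30). λ = (30 - 7)/(4 - 3) ≡ 23/1 mod 31. 1⁻¹ ≡ 1 (mod 31), so λ ≡ 23.
  x = λ² - 3 - 4 = 529 - 7 ≡ 26; y = λ·(3 - 26) - 7 ≡ 22. → (26, 22)

(26, 22)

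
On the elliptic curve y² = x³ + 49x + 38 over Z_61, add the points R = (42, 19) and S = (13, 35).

(52, 37)

(42, 19) + (13, 35). λ = (35 - 19)/(13 - 42) ≡ 16/32 mod 61. 32⁻¹ ≡ 21 (mod 61) since 32·21 = 672 ≡ 1, so λ ≡ 31.
  x = λ² - 42 - 13 = 961 - 55 ≡ 52; y = λ·(42 - 52) - 19 ≡ 37. → (52, 37)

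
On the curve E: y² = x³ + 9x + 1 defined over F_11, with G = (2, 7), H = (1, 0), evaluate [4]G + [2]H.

O

First 4G:
Double-and-add on 4 = (100)₂. Start with G = (2, 7) for the leading 1-bit.
double: tangent at (2, 7): λ = (3·2² + 9)/(2·7) ≡ 10/3. 3⁻¹ ≡ 4 (mod 11), so λ ≡ 10·4 ≡ 7.
  x = λ² - 2 - 2 = 49 - 4 ≡ 1; y = λ·(2 - 1) - 7 ≡ 0. → (1, 0)
double: (1, 0) + (1, 0): same x and y₁ ≡ -y₂, so the sum is O.
4G = O.
Next 2H:
Repeated addition: build up to 2H.
2H: (1, 0) + (1, 0): same x and y₁ ≡ -y₂, so the sum is O.
2H = O.
Finally 4G + 2H:
O + O = O (identity).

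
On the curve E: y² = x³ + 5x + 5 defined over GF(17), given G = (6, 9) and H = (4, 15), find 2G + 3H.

First 2G:
Repeated addition: build up to 2G.
2G: tangent at (6, 9): λ = (3·6² + 5)/(2·9) ≡ 11/1. 1⁻¹ ≡ 1 (mod 17), so λ ≡ 11·1 ≡ 11.
  x = λ² - 6 - 6 = 121 - 12 ≡ 7; y = λ·(6 - 7) - 9 ≡ 14. → (7, 14)
2G = (7, 14).
Next 3H:
Repeated addition: build up to 3H.
2H: tangent at (4, 15): λ = (3·4² + 5)/(2·15) ≡ 2/13. 13⁻¹ ≡ 4 (mod 17), so λ ≡ 2·4 ≡ 8.
  x = λ² - 4 - 4 = 64 - 8 ≡ 5; y = λ·(4 - 5) - 15 ≡ 11. → (5, 11)
3H: (5, 11) + (4, 15). λ = (15 - 11)/(4 - 5) ≡ 4/16 mod 17. 16⁻¹ ≡ 16 (mod 17), so λ ≡ 13.
  x = λ² - 5 - 4 = 169 - 9 ≡ 7; y = λ·(5 - 7) - 11 ≡ 14. → (7, 14)
3H = (7, 14).
Finally 2G + 3H:
tangent at (7, 14): λ = (3·7² + 5)/(2·14) ≡ 16/11. 11⁻¹ ≡ 14 (mod 17), so λ ≡ 16·14 ≡ 3.
  x = λ² - 7 - 7 = 9 - 14 ≡ 12; y = λ·(7 - 12) - 14 ≡ 5. → (12, 5)

(12, 5)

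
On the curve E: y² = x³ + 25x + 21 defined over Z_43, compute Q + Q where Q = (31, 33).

tangent at (31, 33): λ = (3·31² + 25)/(2·33) ≡ 27/23. 23⁻¹ ≡ 15 (mod 43), so λ ≡ 27·15 ≡ 18.
  x = λ² - 31 - 31 = 324 - 62 ≡ 4; y = λ·(31 - 4) - 33 ≡ 23. → (4, 23)

(4, 23)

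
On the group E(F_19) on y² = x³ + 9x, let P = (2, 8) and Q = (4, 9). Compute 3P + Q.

First 3P:
Repeated addition: build up to 3P.
2P: tangent at (2, 8): λ = (3·2² + 9)/(2·8) ≡ 2/16. 16⁻¹ ≡ 6 (mod 19) since 16·6 = 96 ≡ 1, so λ ≡ 2·6 ≡ 12.
  x = λ² - 2 - 2 = 144 - 4 ≡ 7; y = λ·(2 - 7) - 8 ≡ 8. → (7, 8)
3P: (7, 8) + (2, 8). λ = (8 - 8)/(2 - 7) ≡ 0/14 mod 19. 14⁻¹ ≡ 15 (mod 19), so λ ≡ 0.
  x = λ² - 7 - 2 = 0 - 9 ≡ 10; y = λ·(7 - 10) - 8 ≡ 11. → (10, 11)
3P = (10, 11).
Finally 3P + Q:
(10, 11) + (4, 9). λ = (9 - 11)/(4 - 10) ≡ 17/13 mod 19. 13⁻¹ ≡ 3 (mod 19), so λ ≡ 13.
  x = λ² - 10 - 4 = 169 - 14 ≡ 3; y = λ·(10 - 3) - 11 ≡ 4. → (3, 4)

(3, 4)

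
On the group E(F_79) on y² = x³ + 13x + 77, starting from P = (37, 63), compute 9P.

(74, 60)

Repeated addition: build up to 9P.
2P: tangent at (37, 63): λ = (3·37² + 13)/(2·63) ≡ 12/47. 47⁻¹ ≡ 37 (mod 79), so λ ≡ 12·37 ≡ 49.
  x = λ² - 37 - 37 = 2401 - 74 ≡ 36; y = λ·(37 - 36) - 63 ≡ 65. → (36, 65)
3P: (36, 65) + (37, 63). λ = (63 - 65)/(37 - 36) ≡ 77/1 mod 79. 1⁻¹ ≡ 1 (mod 79), so λ ≡ 77.
  x = λ² - 36 - 37 = 5929 - 73 ≡ 10; y = λ·(36 - 10) - 65 ≡ 41. → (10, 41)
4P: (10, 41) + (37, 63). λ = (63 - 41)/(37 - 10) ≡ 22/27 mod 79. 27⁻¹ ≡ 41 (mod 79) since 27·41 = 1107 ≡ 1, so λ ≡ 33.
  x = λ² - 10 - 37 = 1089 - 47 ≡ 15; y = λ·(10 - 15) - 41 ≡ 31. → (15, 31)
5P: (15, 31) + (37, 63). λ = (63 - 31)/(37 - 15) ≡ 32/22 mod 79. 22⁻¹ ≡ 18 (mod 79), so λ ≡ 23.
  x = λ² - 15 - 37 = 529 - 52 ≡ 3; y = λ·(15 - 3) - 31 ≡ 8. → (3, 8)
6P: (3, 8) + (37, 63). λ = (63 - 8)/(37 - 3) ≡ 55/34 mod 79. 34⁻¹ ≡ 7 (mod 79), so λ ≡ 69.
  x = λ² - 3 - 37 = 4761 - 40 ≡ 60; y = λ·(3 - 60) - 8 ≡ 9. → (60, 9)
7P: (60, 9) + (37, 63). λ = (63 - 9)/(37 - 60) ≡ 54/56 mod 79. 56⁻¹ ≡ 24 (mod 79) since 56·24 = 1344 ≡ 1, so λ ≡ 32.
  x = λ² - 60 - 37 = 1024 - 97 ≡ 58; y = λ·(60 - 58) - 9 ≡ 55. → (58, 55)
8P: (58, 55) + (37, 63). λ = (63 - 55)/(37 - 58) ≡ 8/58 mod 79. 58⁻¹ ≡ 15 (mod 79), so λ ≡ 41.
  x = λ² - 58 - 37 = 1681 - 95 ≡ 6; y = λ·(58 - 6) - 55 ≡ 23. → (6, 23)
9P: (6, 23) + (37, 63). λ = (63 - 23)/(37 - 6) ≡ 40/31 mod 79. 31⁻¹ ≡ 51 (mod 79), so λ ≡ 65.
  x = λ² - 6 - 37 = 4225 - 43 ≡ 74; y = λ·(6 - 74) - 23 ≡ 60. → (74, 60)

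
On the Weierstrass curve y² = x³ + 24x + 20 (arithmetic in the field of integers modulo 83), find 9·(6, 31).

Write P = (6, 31).
Repeated addition: build up to 9P.
2P: tangent at (6, 31): λ = (3·6² + 24)/(2·31) ≡ 49/62. 62⁻¹ ≡ 79 (mod 83), so λ ≡ 49·79 ≡ 53.
  x = λ² - 6 - 6 = 2809 - 12 ≡ 58; y = λ·(6 - 58) - 31 ≡ 35. → (58, 35)
3P: (58, 35) + (6, 31). λ = (31 - 35)/(6 - 58) ≡ 79/31 mod 83. 31⁻¹ ≡ 75 (mod 83), so λ ≡ 32.
  x = λ² - 58 - 6 = 1024 - 64 ≡ 47; y = λ·(58 - 47) - 35 ≡ 68. → (47, 68)
4P: (47, 68) + (6, 31). λ = (31 - 68)/(6 - 47) ≡ 46/42 mod 83. 42⁻¹ ≡ 2 (mod 83), so λ ≡ 9.
  x = λ² - 47 - 6 = 81 - 53 ≡ 28; y = λ·(47 - 28) - 68 ≡ 20. → (28, 20)
5P: (28, 20) + (6, 31). λ = (31 - 20)/(6 - 28) ≡ 11/61 mod 83. 61⁻¹ ≡ 49 (mod 83), so λ ≡ 41.
  x = λ² - 28 - 6 = 1681 - 34 ≡ 70; y = λ·(28 - 70) - 20 ≡ 1. → (70, 1)
6P: (70, 1) + (6, 31). λ = (31 - 1)/(6 - 70) ≡ 30/19 mod 83. 19⁻¹ ≡ 35 (mod 83) since 19·35 = 665 ≡ 1, so λ ≡ 54.
  x = λ² - 70 - 6 = 2916 - 76 ≡ 18; y = λ·(70 - 18) - 1 ≡ 68. → (18, 68)
7P: (18, 68) + (6, 31). λ = (31 - 68)/(6 - 18) ≡ 46/71 mod 83. 71⁻¹ ≡ 76 (mod 83), so λ ≡ 10.
  x = λ² - 18 - 6 = 100 - 24 ≡ 76; y = λ·(18 - 76) - 68 ≡ 16. → (76, 16)
8P: (76, 16) + (6, 31). λ = (31 - 16)/(6 - 76) ≡ 15/13 mod 83. 13⁻¹ ≡ 32 (mod 83), so λ ≡ 65.
  x = λ² - 76 - 6 = 4225 - 82 ≡ 76; y = λ·(76 - 76) - 16 ≡ 67. → (76, 67)
9P: (76, 67) + (6, 31). λ = (31 - 67)/(6 - 76) ≡ 47/13 mod 83. 13⁻¹ ≡ 32 (mod 83), so λ ≡ 10.
  x = λ² - 76 - 6 = 100 - 82 ≡ 18; y = λ·(76 - 18) - 67 ≡ 15. → (18, 15)

(18, 15)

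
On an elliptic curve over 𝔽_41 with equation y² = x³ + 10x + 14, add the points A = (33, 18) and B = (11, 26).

(33, 18) + (11, 26). λ = (26 - 18)/(11 - 33) ≡ 8/19 mod 41. 19⁻¹ ≡ 13 (mod 41) since 19·13 = 247 ≡ 1, so λ ≡ 22.
  x = λ² - 33 - 11 = 484 - 44 ≡ 30; y = λ·(33 - 30) - 18 ≡ 7. → (30, 7)

(30, 7)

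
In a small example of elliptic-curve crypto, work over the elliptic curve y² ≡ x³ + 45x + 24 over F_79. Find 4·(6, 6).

(16, 69)

Write Q = (6, 6).
Repeated addition: build up to 4Q.
2Q: tangent at (6, 6): λ = (3·6² + 45)/(2·6) ≡ 74/12. 12⁻¹ ≡ 33 (mod 79), so λ ≡ 74·33 ≡ 72.
  x = λ² - 6 - 6 = 5184 - 12 ≡ 37; y = λ·(6 - 37) - 6 ≡ 53. → (37, 53)
3Q: (37, 53) + (6, 6). λ = (6 - 53)/(6 - 37) ≡ 32/48 mod 79. 48⁻¹ ≡ 28 (mod 79) since 48·28 = 1344 ≡ 1, so λ ≡ 27.
  x = λ² - 37 - 6 = 729 - 43 ≡ 54; y = λ·(37 - 54) - 53 ≡ 41. → (54, 41)
4Q: (54, 41) + (6, 6). λ = (6 - 41)/(6 - 54) ≡ 44/31 mod 79. 31⁻¹ ≡ 51 (mod 79), so λ ≡ 32.
  x = λ² - 54 - 6 = 1024 - 60 ≡ 16; y = λ·(54 - 16) - 41 ≡ 69. → (16, 69)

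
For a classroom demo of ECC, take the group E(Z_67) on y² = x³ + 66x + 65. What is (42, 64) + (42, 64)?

(65, 40)

tangent at (42, 64): λ = (3·42² + 66)/(2·64) ≡ 65/61. 61⁻¹ ≡ 11 (mod 67) since 61·11 = 671 ≡ 1, so λ ≡ 65·11 ≡ 45.
  x = λ² - 42 - 42 = 2025 - 84 ≡ 65; y = λ·(42 - 65) - 64 ≡ 40. → (65, 40)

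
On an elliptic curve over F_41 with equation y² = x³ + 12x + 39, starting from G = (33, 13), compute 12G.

Repeated addition: build up to 12G.
2G: tangent at (33, 13): λ = (3·33² + 12)/(2·13) ≡ 40/26. 26⁻¹ ≡ 30 (mod 41), so λ ≡ 40·30 ≡ 11.
  x = λ² - 33 - 33 = 121 - 66 ≡ 14; y = λ·(33 - 14) - 13 ≡ 32. → (14, 32)
3G: (14, 32) + (33, 13). λ = (13 - 32)/(33 - 14) ≡ 22/19 mod 41. 19⁻¹ ≡ 13 (mod 41), so λ ≡ 40.
  x = λ² - 14 - 33 = 1600 - 47 ≡ 36; y = λ·(14 - 36) - 32 ≡ 31. → (36, 31)
4G: (36, 31) + (33, 13). λ = (13 - 31)/(33 - 36) ≡ 23/38 mod 41. 38⁻¹ ≡ 27 (mod 41) since 38·27 = 1026 ≡ 1, so λ ≡ 6.
  x = λ² - 36 - 33 = 36 - 69 ≡ 8; y = λ·(36 - 8) - 31 ≡ 14. → (8, 14)
5G: (8, 14) + (33, 13). λ = (13 - 14)/(33 - 8) ≡ 40/25 mod 41. 25⁻¹ ≡ 23 (mod 41) since 25·23 = 575 ≡ 1, so λ ≡ 18.
  x = λ² - 8 - 33 = 324 - 41 ≡ 37; y = λ·(8 - 37) - 14 ≡ 38. → (37, 38)
6G: (37, 38) + (33, 13). λ = (13 - 38)/(33 - 37) ≡ 16/37 mod 41. 37⁻¹ ≡ 10 (mod 41) since 37·10 = 370 ≡ 1, so λ ≡ 37.
  x = λ² - 37 - 33 = 1369 - 70 ≡ 28; y = λ·(37 - 28) - 38 ≡ 8. → (28, 8)
7G: (28, 8) + (33, 13). λ = (13 - 8)/(33 - 28) ≡ 5/5 mod 41. 5⁻¹ ≡ 33 (mod 41), so λ ≡ 1.
  x = λ² - 28 - 33 = 1 - 61 ≡ 22; y = λ·(28 - 22) - 8 ≡ 39. → (22, 39)
8G: (22, 39) + (33, 13). λ = (13 - 39)/(33 - 22) ≡ 15/11 mod 41. 11⁻¹ ≡ 15 (mod 41), so λ ≡ 20.
  x = λ² - 22 - 33 = 400 - 55 ≡ 17; y = λ·(22 - 17) - 39 ≡ 20. → (17, 20)
9G: (17, 20) + (33, 13). λ = (13 - 20)/(33 - 17) ≡ 34/16 mod 41. 16⁻¹ ≡ 18 (mod 41), so λ ≡ 38.
  x = λ² - 17 - 33 = 1444 - 50 ≡ 0; y = λ·(17 - 0) - 20 ≡ 11. → (0, 11)
10G: (0, 11) + (33, 13). λ = (13 - 11)/(33 - 0) ≡ 2/33 mod 41. 33⁻¹ ≡ 5 (mod 41), so λ ≡ 10.
  x = λ² - 0 - 33 = 100 - 33 ≡ 26; y = λ·(0 - 26) - 11 ≡ 16. → (26, 16)
11G: (26, 16) + (33, 13). λ = (13 - 16)/(33 - 26) ≡ 38/7 mod 41. 7⁻¹ ≡ 6 (mod 41), so λ ≡ 23.
  x = λ² - 26 - 33 = 529 - 59 ≡ 19; y = λ·(26 - 19) - 16 ≡ 22. → (19, 22)
12G: (19, 22) + (33, 13). λ = (13 - 22)/(33 - 19) ≡ 32/14 mod 41. 14⁻¹ ≡ 3 (mod 41) since 14·3 = 42 ≡ 1, so λ ≡ 14.
  x = λ² - 19 - 33 = 196 - 52 ≡ 21; y = λ·(19 - 21) - 22 ≡ 32. → (21, 32)

(21, 32)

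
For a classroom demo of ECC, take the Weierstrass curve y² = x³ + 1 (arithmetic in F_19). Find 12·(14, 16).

O

Write P = (14, 16).
Repeated addition: build up to 12P.
2P: tangent at (14, 16): λ = (3·14² + 0)/(2·16) ≡ 18/13. 13⁻¹ ≡ 3 (mod 19) since 13·3 = 39 ≡ 1, so λ ≡ 18·3 ≡ 16.
  x = λ² - 14 - 14 = 256 - 28 ≡ 0; y = λ·(14 - 0) - 16 ≡ 18. → (0, 18)
3P: (0, 18) + (14, 16). λ = (16 - 18)/(14 - 0) ≡ 17/14 mod 19. 14⁻¹ ≡ 15 (mod 19) since 14·15 = 210 ≡ 1, so λ ≡ 8.
  x = λ² - 0 - 14 = 64 - 14 ≡ 12; y = λ·(0 - 12) - 18 ≡ 0. → (12, 0)
4P: (12, 0) + (14, 16). λ = (16 - 0)/(14 - 12) ≡ 16/2 mod 19. 2⁻¹ ≡ 10 (mod 19), so λ ≡ 8.
  x = λ² - 12 - 14 = 64 - 26 ≡ 0; y = λ·(12 - 0) - 0 ≡ 1. → (0, 1)
5P: (0, 1) + (14, 16). λ = (16 - 1)/(14 - 0) ≡ 15/14 mod 19. 14⁻¹ ≡ 15 (mod 19), so λ ≡ 16.
  x = λ² - 0 - 14 = 256 - 14 ≡ 14; y = λ·(0 - 14) - 1 ≡ 3. → (14, 3)
6P: (14, 3) + (14, 16): same x and y₁ ≡ -y₂, so the sum is O.
7P: O + (14, 16) = (14, 16) (identity).
8P: tangent at (14, 16): λ = (3·14² + 0)/(2·16) ≡ 18/13. 13⁻¹ ≡ 3 (mod 19), so λ ≡ 18·3 ≡ 16.
  x = λ² - 14 - 14 = 256 - 28 ≡ 0; y = λ·(14 - 0) - 16 ≡ 18. → (0, 18)
9P: (0, 18) + (14, 16). λ = (16 - 18)/(14 - 0) ≡ 17/14 mod 19. 14⁻¹ ≡ 15 (mod 19), so λ ≡ 8.
  x = λ² - 0 - 14 = 64 - 14 ≡ 12; y = λ·(0 - 12) - 18 ≡ 0. → (12, 0)
10P: (12, 0) + (14, 16). λ = (16 - 0)/(14 - 12) ≡ 16/2 mod 19. 2⁻¹ ≡ 10 (mod 19), so λ ≡ 8.
  x = λ² - 12 - 14 = 64 - 26 ≡ 0; y = λ·(12 - 0) - 0 ≡ 1. → (0, 1)
11P: (0, 1) + (14, 16). λ = (16 - 1)/(14 - 0) ≡ 15/14 mod 19. 14⁻¹ ≡ 15 (mod 19), so λ ≡ 16.
  x = λ² - 0 - 14 = 256 - 14 ≡ 14; y = λ·(0 - 14) - 1 ≡ 3. → (14, 3)
12P: (14, 3) + (14, 16): same x and y₁ ≡ -y₂, so the sum is O.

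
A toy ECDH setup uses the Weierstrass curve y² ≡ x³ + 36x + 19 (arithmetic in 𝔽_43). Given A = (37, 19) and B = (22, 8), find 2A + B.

(35, 6)

First 2A:
Repeated addition: build up to 2A.
2A: tangent at (37, 19): λ = (3·37² + 36)/(2·19) ≡ 15/38. 38⁻¹ ≡ 17 (mod 43), so λ ≡ 15·17 ≡ 40.
  x = λ² - 37 - 37 = 1600 - 74 ≡ 21; y = λ·(37 - 21) - 19 ≡ 19. → (21, 19)
2A = (21, 19).
Finally 2A + B:
(21, 19) + (22, 8). λ = (8 - 19)/(22 - 21) ≡ 32/1 mod 43. 1⁻¹ ≡ 1 (mod 43), so λ ≡ 32.
  x = λ² - 21 - 22 = 1024 - 43 ≡ 35; y = λ·(21 - 35) - 19 ≡ 6. → (35, 6)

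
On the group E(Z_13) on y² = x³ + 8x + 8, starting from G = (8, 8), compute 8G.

(7, 2)

Repeated addition: build up to 8G.
2G: tangent at (8, 8): λ = (3·8² + 8)/(2·8) ≡ 5/3. 3⁻¹ ≡ 9 (mod 13) since 3·9 = 27 ≡ 1, so λ ≡ 5·9 ≡ 6.
  x = λ² - 8 - 8 = 36 - 16 ≡ 7; y = λ·(8 - 7) - 8 ≡ 11. → (7, 11)
3G: (7, 11) + (8, 8). λ = (8 - 11)/(8 - 7) ≡ 10/1 mod 13. 1⁻¹ ≡ 1 (mod 13), so λ ≡ 10.
  x = λ² - 7 - 8 = 100 - 15 ≡ 7; y = λ·(7 - 7) - 11 ≡ 2. → (7, 2)
4G: (7, 2) + (8, 8). λ = (8 - 2)/(8 - 7) ≡ 6/1 mod 13. 1⁻¹ ≡ 1 (mod 13) since 1·1 = 1 ≡ 1, so λ ≡ 6.
  x = λ² - 7 - 8 = 36 - 15 ≡ 8; y = λ·(7 - 8) - 2 ≡ 5. → (8, 5)
5G: (8, 5) + (8, 8): same x and y₁ ≡ -y₂, so the sum is O.
6G: O + (8, 8) = (8, 8) (identity).
7G: tangent at (8, 8): λ = (3·8² + 8)/(2·8) ≡ 5/3. 3⁻¹ ≡ 9 (mod 13), so λ ≡ 5·9 ≡ 6.
  x = λ² - 8 - 8 = 36 - 16 ≡ 7; y = λ·(8 - 7) - 8 ≡ 11. → (7, 11)
8G: (7, 11) + (8, 8). λ = (8 - 11)/(8 - 7) ≡ 10/1 mod 13. 1⁻¹ ≡ 1 (mod 13), so λ ≡ 10.
  x = λ² - 7 - 8 = 100 - 15 ≡ 7; y = λ·(7 - 7) - 11 ≡ 2. → (7, 2)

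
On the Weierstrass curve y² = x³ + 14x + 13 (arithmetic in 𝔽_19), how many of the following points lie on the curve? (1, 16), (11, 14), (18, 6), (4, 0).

3

(1, 16): 16² ≡ 9, rhs ≡ 9 → on.
(11, 14): 14² ≡ 6, rhs ≡ 16 → off.
(18, 6): 6² ≡ 17, rhs ≡ 17 → on.
(4, 0): 0² ≡ 0, rhs ≡ 0 → on.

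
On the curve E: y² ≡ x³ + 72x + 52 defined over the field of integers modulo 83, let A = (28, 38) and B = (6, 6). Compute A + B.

(47, 40)

(28, 38) + (6, 6). λ = (6 - 38)/(6 - 28) ≡ 51/61 mod 83. 61⁻¹ ≡ 49 (mod 83), so λ ≡ 9.
  x = λ² - 28 - 6 = 81 - 34 ≡ 47; y = λ·(28 - 47) - 38 ≡ 40. → (47, 40)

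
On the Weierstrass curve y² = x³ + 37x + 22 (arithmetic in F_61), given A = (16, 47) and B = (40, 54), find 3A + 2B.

First 3A:
Repeated addition: build up to 3A.
2A: tangent at (16, 47): λ = (3·16² + 37)/(2·47) ≡ 12/33. 33⁻¹ ≡ 37 (mod 61), so λ ≡ 12·37 ≡ 17.
  x = λ² - 16 - 16 = 289 - 32 ≡ 13; y = λ·(16 - 13) - 47 ≡ 4. → (13, 4)
3A: (13, 4) + (16, 47). λ = (47 - 4)/(16 - 13) ≡ 43/3 mod 61. 3⁻¹ ≡ 41 (mod 61), so λ ≡ 55.
  x = λ² - 13 - 16 = 3025 - 29 ≡ 7; y = λ·(13 - 7) - 4 ≡ 21. → (7, 21)
3A = (7, 21).
Next 2B:
Repeated addition: build up to 2B.
2B: tangent at (40, 54): λ = (3·40² + 37)/(2·54) ≡ 18/47. 47⁻¹ ≡ 13 (mod 61), so λ ≡ 18·13 ≡ 51.
  x = λ² - 40 - 40 = 2601 - 80 ≡ 20; y = λ·(40 - 20) - 54 ≡ 51. → (20, 51)
2B = (20, 51).
Finally 3A + 2B:
(7, 21) + (20, 51). λ = (51 - 21)/(20 - 7) ≡ 30/13 mod 61. 13⁻¹ ≡ 47 (mod 61), so λ ≡ 7.
  x = λ² - 7 - 20 = 49 - 27 ≡ 22; y = λ·(7 - 22) - 21 ≡ 57. → (22, 57)

(22, 57)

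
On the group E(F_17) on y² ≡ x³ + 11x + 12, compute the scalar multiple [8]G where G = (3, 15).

O

Repeated addition: build up to 8G.
2G: tangent at (3, 15): λ = (3·3² + 11)/(2·15) ≡ 4/13. 13⁻¹ ≡ 4 (mod 17), so λ ≡ 4·4 ≡ 16.
  x = λ² - 3 - 3 = 256 - 6 ≡ 12; y = λ·(3 - 12) - 15 ≡ 11. → (12, 11)
3G: (12, 11) + (3, 15). λ = (15 - 11)/(3 - 12) ≡ 4/8 mod 17. 8⁻¹ ≡ 15 (mod 17), so λ ≡ 9.
  x = λ² - 12 - 3 = 81 - 15 ≡ 15; y = λ·(12 - 15) - 11 ≡ 13. → (15, 13)
4G: (15, 13) + (3, 15). λ = (15 - 13)/(3 - 15) ≡ 2/5 mod 17. 5⁻¹ ≡ 7 (mod 17) since 5·7 = 35 ≡ 1, so λ ≡ 14.
  x = λ² - 15 - 3 = 196 - 18 ≡ 8; y = λ·(15 - 8) - 13 ≡ 0. → (8, 0)
5G: (8, 0) + (3, 15). λ = (15 - 0)/(3 - 8) ≡ 15/12 mod 17. 12⁻¹ ≡ 10 (mod 17), so λ ≡ 14.
  x = λ² - 8 - 3 = 196 - 11 ≡ 15; y = λ·(8 - 15) - 0 ≡ 4. → (15, 4)
6G: (15, 4) + (3, 15). λ = (15 - 4)/(3 - 15) ≡ 11/5 mod 17. 5⁻¹ ≡ 7 (mod 17), so λ ≡ 9.
  x = λ² - 15 - 3 = 81 - 18 ≡ 12; y = λ·(15 - 12) - 4 ≡ 6. → (12, 6)
7G: (12, 6) + (3, 15). λ = (15 - 6)/(3 - 12) ≡ 9/8 mod 17. 8⁻¹ ≡ 15 (mod 17), so λ ≡ 16.
  x = λ² - 12 - 3 = 256 - 15 ≡ 3; y = λ·(12 - 3) - 6 ≡ 2. → (3, 2)
8G: (3, 2) + (3, 15): same x and y₁ ≡ -y₂, so the sum is O.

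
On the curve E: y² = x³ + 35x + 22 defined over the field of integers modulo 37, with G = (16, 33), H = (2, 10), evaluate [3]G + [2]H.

First 3G:
Repeated addition: build up to 3G.
2G: tangent at (16, 33): λ = (3·16² + 35)/(2·33) ≡ 26/29. 29⁻¹ ≡ 23 (mod 37), so λ ≡ 26·23 ≡ 6.
  x = λ² - 16 - 16 = 36 - 32 ≡ 4; y = λ·(16 - 4) - 33 ≡ 2. → (4, 2)
3G: (4, 2) + (16, 33). λ = (33 - 2)/(16 - 4) ≡ 31/12 mod 37. 12⁻¹ ≡ 34 (mod 37) since 12·34 = 408 ≡ 1, so λ ≡ 18.
  x = λ² - 4 - 16 = 324 - 20 ≡ 8; y = λ·(4 - 8) - 2 ≡ 0. → (8, 0)
3G = (8, 0).
Next 2H:
Repeated addition: build up to 2H.
2H: tangent at (2, 10): λ = (3·2² + 35)/(2·10) ≡ 10/20. 20⁻¹ ≡ 13 (mod 37), so λ ≡ 10·13 ≡ 19.
  x = λ² - 2 - 2 = 361 - 4 ≡ 24; y = λ·(2 - 24) - 10 ≡ 16. → (24, 16)
2H = (24, 16).
Finally 3G + 2H:
(8, 0) + (24, 16). λ = (16 - 0)/(24 - 8) ≡ 16/16 mod 37. 16⁻¹ ≡ 7 (mod 37) since 16·7 = 112 ≡ 1, so λ ≡ 1.
  x = λ² - 8 - 24 = 1 - 32 ≡ 6; y = λ·(8 - 6) - 0 ≡ 2. → (6, 2)

(6, 2)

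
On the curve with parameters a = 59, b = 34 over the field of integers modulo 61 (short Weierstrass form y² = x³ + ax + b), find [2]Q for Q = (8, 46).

tangent at (8, 46): λ = (3·8² + 59)/(2·46) ≡ 7/31. 31⁻¹ ≡ 2 (mod 61) since 31·2 = 62 ≡ 1, so λ ≡ 7·2 ≡ 14.
  x = λ² - 8 - 8 = 196 - 16 ≡ 58; y = λ·(8 - 58) - 46 ≡ 47. → (58, 47)

(58, 47)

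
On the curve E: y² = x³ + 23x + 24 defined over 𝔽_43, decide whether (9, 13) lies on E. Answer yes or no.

y² = 13² ≡ 40; x³ + 23x + 24 = 960 ≡ 14 (mod 43). 40 ≠ 14.

no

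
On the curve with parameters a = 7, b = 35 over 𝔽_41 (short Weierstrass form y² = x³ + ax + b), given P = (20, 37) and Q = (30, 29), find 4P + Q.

(36, 11)

First 4P:
Repeated addition: build up to 4P.
2P: tangent at (20, 37): λ = (3·20² + 7)/(2·37) ≡ 18/33. 33⁻¹ ≡ 5 (mod 41) since 33·5 = 165 ≡ 1, so λ ≡ 18·5 ≡ 8.
  x = λ² - 20 - 20 = 64 - 40 ≡ 24; y = λ·(20 - 24) - 37 ≡ 13. → (24, 13)
3P: (24, 13) + (20, 37). λ = (37 - 13)/(20 - 24) ≡ 24/37 mod 41. 37⁻¹ ≡ 10 (mod 41), so λ ≡ 35.
  x = λ² - 24 - 20 = 1225 - 44 ≡ 33; y = λ·(24 - 33) - 13 ≡ 0. → (33, 0)
4P: (33, 0) + (20, 37). λ = (37 - 0)/(20 - 33) ≡ 37/28 mod 41. 28⁻¹ ≡ 22 (mod 41), so λ ≡ 35.
  x = λ² - 33 - 20 = 1225 - 53 ≡ 24; y = λ·(33 - 24) - 0 ≡ 28. → (24, 28)
4P = (24, 28).
Finally 4P + Q:
(24, 28) + (30, 29). λ = (29 - 28)/(30 - 24) ≡ 1/6 mod 41. 6⁻¹ ≡ 7 (mod 41), so λ ≡ 7.
  x = λ² - 24 - 30 = 49 - 54 ≡ 36; y = λ·(24 - 36) - 28 ≡ 11. → (36, 11)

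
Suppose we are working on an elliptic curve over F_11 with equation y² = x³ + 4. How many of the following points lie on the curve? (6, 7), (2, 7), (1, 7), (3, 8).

2

(6, 7): 7² ≡ 5, rhs ≡ 0 → off.
(2, 7): 7² ≡ 5, rhs ≡ 1 → off.
(1, 7): 7² ≡ 5, rhs ≡ 5 → on.
(3, 8): 8² ≡ 9, rhs ≡ 9 → on.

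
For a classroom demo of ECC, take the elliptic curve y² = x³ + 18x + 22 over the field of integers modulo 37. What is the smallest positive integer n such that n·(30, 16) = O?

2P: tangent at (30, 16): λ = (3·30² + 18)/(2·16) ≡ 17/32. 32⁻¹ ≡ 22 (mod 37), so λ ≡ 17·22 ≡ 4.
  x = λ² - 30 - 30 = 16 - 60 ≡ 30; y = λ·(30 - 30) - 16 ≡ 21. → (30, 21)
3P: (30, 21) + (30, 16): same x and y₁ ≡ -y₂, so the sum is O.
3P = O, so the order is 3.

3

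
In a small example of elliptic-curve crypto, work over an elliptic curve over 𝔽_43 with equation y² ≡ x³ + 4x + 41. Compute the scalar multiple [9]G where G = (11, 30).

(29, 37)

Repeated addition: build up to 9G.
2G: tangent at (11, 30): λ = (3·11² + 4)/(2·30) ≡ 23/17. 17⁻¹ ≡ 38 (mod 43), so λ ≡ 23·38 ≡ 14.
  x = λ² - 11 - 11 = 196 - 22 ≡ 2; y = λ·(11 - 2) - 30 ≡ 10. → (2, 10)
3G: (2, 10) + (11, 30). λ = (30 - 10)/(11 - 2) ≡ 20/9 mod 43. 9⁻¹ ≡ 24 (mod 43), so λ ≡ 7.
  x = λ² - 2 - 11 = 49 - 13 ≡ 36; y = λ·(2 - 36) - 10 ≡ 10. → (36, 10)
4G: (36, 10) + (11, 30). λ = (30 - 10)/(11 - 36) ≡ 20/18 mod 43. 18⁻¹ ≡ 12 (mod 43), so λ ≡ 25.
  x = λ² - 36 - 11 = 625 - 47 ≡ 19; y = λ·(36 - 19) - 10 ≡ 28. → (19, 28)
5G: (19, 28) + (11, 30). λ = (30 - 28)/(11 - 19) ≡ 2/35 mod 43. 35⁻¹ ≡ 16 (mod 43) since 35·16 = 560 ≡ 1, so λ ≡ 32.
  x = λ² - 19 - 11 = 1024 - 30 ≡ 5; y = λ·(19 - 5) - 28 ≡ 33. → (5, 33)
6G: (5, 33) + (11, 30). λ = (30 - 33)/(11 - 5) ≡ 40/6 mod 43. 6⁻¹ ≡ 36 (mod 43) since 6·36 = 216 ≡ 1, so λ ≡ 21.
  x = λ² - 5 - 11 = 441 - 16 ≡ 38; y = λ·(5 - 38) - 33 ≡ 5. → (38, 5)
7G: (38, 5) + (11, 30). λ = (30 - 5)/(11 - 38) ≡ 25/16 mod 43. 16⁻¹ ≡ 35 (mod 43), so λ ≡ 15.
  x = λ² - 38 - 11 = 225 - 49 ≡ 4; y = λ·(38 - 4) - 5 ≡ 32. → (4, 32)
8G: (4, 32) + (11, 30). λ = (30 - 32)/(11 - 4) ≡ 41/7 mod 43. 7⁻¹ ≡ 37 (mod 43) since 7·37 = 259 ≡ 1, so λ ≡ 12.
  x = λ² - 4 - 11 = 144 - 15 ≡ 0; y = λ·(4 - 0) - 32 ≡ 16. → (0, 16)
9G: (0, 16) + (11, 30). λ = (30 - 16)/(11 - 0) ≡ 14/11 mod 43. 11⁻¹ ≡ 4 (mod 43) since 11·4 = 44 ≡ 1, so λ ≡ 13.
  x = λ² - 0 - 11 = 169 - 11 ≡ 29; y = λ·(0 - 29) - 16 ≡ 37. → (29, 37)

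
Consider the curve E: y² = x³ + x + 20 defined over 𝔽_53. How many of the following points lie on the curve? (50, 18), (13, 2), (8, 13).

2

(50, 18): 18² ≡ 6, rhs ≡ 43 → off.
(13, 2): 2² ≡ 4, rhs ≡ 4 → on.
(8, 13): 13² ≡ 10, rhs ≡ 10 → on.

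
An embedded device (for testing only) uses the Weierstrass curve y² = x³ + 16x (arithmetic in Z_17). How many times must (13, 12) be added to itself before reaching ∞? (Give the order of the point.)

4

2P: tangent at (13, 12): λ = (3·13² + 16)/(2·12) ≡ 13/7. 7⁻¹ ≡ 5 (mod 17), so λ ≡ 13·5 ≡ 14.
  x = λ² - 13 - 13 = 196 - 26 ≡ 0; y = λ·(13 - 0) - 12 ≡ 0. → (0, 0)
3P: (0, 0) + (13, 12). λ = (12 - 0)/(13 - 0) ≡ 12/13 mod 17. 13⁻¹ ≡ 4 (mod 17) since 13·4 = 52 ≡ 1, so λ ≡ 14.
  x = λ² - 0 - 13 = 196 - 13 ≡ 13; y = λ·(0 - 13) - 0 ≡ 5. → (13, 5)
4P: (13, 5) + (13, 12): same x and y₁ ≡ -y₂, so the sum is ∞.
4P = ∞, so the order is 4.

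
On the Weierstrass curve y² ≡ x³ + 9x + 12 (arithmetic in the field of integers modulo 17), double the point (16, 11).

(3, 10)

tangent at (16, 11): λ = (3·16² + 9)/(2·11) ≡ 12/5. 5⁻¹ ≡ 7 (mod 17), so λ ≡ 12·7 ≡ 16.
  x = λ² - 16 - 16 = 256 - 32 ≡ 3; y = λ·(16 - 3) - 11 ≡ 10. → (3, 10)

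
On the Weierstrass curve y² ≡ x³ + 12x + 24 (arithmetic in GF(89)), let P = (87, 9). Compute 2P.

tangent at (87, 9): λ = (3·87² + 12)/(2·9) ≡ 24/18. 18⁻¹ ≡ 5 (mod 89) since 18·5 = 90 ≡ 1, so λ ≡ 24·5 ≡ 31.
  x = λ² - 87 - 87 = 961 - 174 ≡ 75; y = λ·(87 - 75) - 9 ≡ 7. → (75, 7)

(75, 7)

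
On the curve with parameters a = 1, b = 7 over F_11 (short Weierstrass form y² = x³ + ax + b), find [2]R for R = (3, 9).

(10, 7)

tangent at (3, 9): λ = (3·3² + 1)/(2·9) ≡ 6/7. 7⁻¹ ≡ 8 (mod 11) since 7·8 = 56 ≡ 1, so λ ≡ 6·8 ≡ 4.
  x = λ² - 3 - 3 = 16 - 6 ≡ 10; y = λ·(3 - 10) - 9 ≡ 7. → (10, 7)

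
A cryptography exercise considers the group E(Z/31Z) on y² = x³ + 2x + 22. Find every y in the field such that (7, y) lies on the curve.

x³ + 2x + 22 = 379 ≡ 7 (mod 31).
Square roots of 7 mod 31: 10 and 21 (since 10² = 100 ≡ 7).

10, 21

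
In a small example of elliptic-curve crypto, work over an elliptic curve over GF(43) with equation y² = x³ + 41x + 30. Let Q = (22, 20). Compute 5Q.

(23, 38)

Double-and-add on 5 = (101)₂. Start with Q = (22, 20) for the leading 1-bit.
double: tangent at (22, 20): λ = (3·22² + 41)/(2·20) ≡ 31/40. 40⁻¹ ≡ 14 (mod 43), so λ ≡ 31·14 ≡ 4.
  x = λ² - 22 - 22 = 16 - 44 ≡ 15; y = λ·(22 - 15) - 20 ≡ 8. → (15, 8)
double: tangent at (15, 8): λ = (3·15² + 41)/(2·8) ≡ 28/16. 16⁻¹ ≡ 35 (mod 43), so λ ≡ 28·35 ≡ 34.
  x = λ² - 15 - 15 = 1156 - 30 ≡ 8; y = λ·(15 - 8) - 8 ≡ 15. → (8, 15)
add Q: (8, 15) + (22, 20). λ = (20 - 15)/(22 - 8) ≡ 5/14 mod 43. 14⁻¹ ≡ 40 (mod 43), so λ ≡ 28.
  x = λ² - 8 - 22 = 784 - 30 ≡ 23; y = λ·(8 - 23) - 15 ≡ 38. → (23, 38)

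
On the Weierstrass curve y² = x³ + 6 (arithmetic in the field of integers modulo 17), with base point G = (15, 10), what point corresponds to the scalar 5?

(15, 7)

Repeated addition: build up to 5G.
2G: tangent at (15, 10): λ = (3·15² + 0)/(2·10) ≡ 12/3. 3⁻¹ ≡ 6 (mod 17) since 3·6 = 18 ≡ 1, so λ ≡ 12·6 ≡ 4.
  x = λ² - 15 - 15 = 16 - 30 ≡ 3; y = λ·(15 - 3) - 10 ≡ 4. → (3, 4)
3G: (3, 4) + (15, 10). λ = (10 - 4)/(15 - 3) ≡ 6/12 mod 17. 12⁻¹ ≡ 10 (mod 17), so λ ≡ 9.
  x = λ² - 3 - 15 = 81 - 18 ≡ 12; y = λ·(3 - 12) - 4 ≡ 0. → (12, 0)
4G: (12, 0) + (15, 10). λ = (10 - 0)/(15 - 12) ≡ 10/3 mod 17. 3⁻¹ ≡ 6 (mod 17), so λ ≡ 9.
  x = λ² - 12 - 15 = 81 - 27 ≡ 3; y = λ·(12 - 3) - 0 ≡ 13. → (3, 13)
5G: (3, 13) + (15, 10). λ = (10 - 13)/(15 - 3) ≡ 14/12 mod 17. 12⁻¹ ≡ 10 (mod 17) since 12·10 = 120 ≡ 1, so λ ≡ 4.
  x = λ² - 3 - 15 = 16 - 18 ≡ 15; y = λ·(3 - 15) - 13 ≡ 7. → (15, 7)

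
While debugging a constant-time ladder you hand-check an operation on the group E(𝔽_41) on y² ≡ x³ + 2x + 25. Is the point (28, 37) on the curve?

yes

y² = 37² ≡ 16; x³ + 2x + 25 = 22033 ≡ 16 (mod 41). 16 = 16.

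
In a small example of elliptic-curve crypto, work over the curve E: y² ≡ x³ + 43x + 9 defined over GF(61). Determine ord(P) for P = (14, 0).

2P: (14, 0) + (14, 0): same x and y₁ ≡ -y₂, so the sum is 𝒪.
2P = 𝒪, so the order is 2.

2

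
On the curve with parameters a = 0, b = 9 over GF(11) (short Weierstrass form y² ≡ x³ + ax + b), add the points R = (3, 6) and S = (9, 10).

(3, 6) + (9, 10). λ = (10 - 6)/(9 - 3) ≡ 4/6 mod 11. 6⁻¹ ≡ 2 (mod 11) since 6·2 = 12 ≡ 1, so λ ≡ 8.
  x = λ² - 3 - 9 = 64 - 12 ≡ 8; y = λ·(3 - 8) - 6 ≡ 9. → (8, 9)

(8, 9)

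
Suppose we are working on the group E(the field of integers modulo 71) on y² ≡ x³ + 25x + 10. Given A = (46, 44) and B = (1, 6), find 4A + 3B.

First 4A:
Repeated addition: build up to 4A.
2A: tangent at (46, 44): λ = (3·46² + 25)/(2·44) ≡ 54/17. 17⁻¹ ≡ 46 (mod 71), so λ ≡ 54·46 ≡ 70.
  x = λ² - 46 - 46 = 4900 - 92 ≡ 51; y = λ·(46 - 51) - 44 ≡ 32. → (51, 32)
3A: (51, 32) + (46, 44). λ = (44 - 32)/(46 - 51) ≡ 12/66 mod 71. 66⁻¹ ≡ 14 (mod 71) since 66·14 = 924 ≡ 1, so λ ≡ 26.
  x = λ² - 51 - 46 = 676 - 97 ≡ 11; y = λ·(51 - 11) - 32 ≡ 14. → (11, 14)
4A: (11, 14) + (46, 44). λ = (44 - 14)/(46 - 11) ≡ 30/35 mod 71. 35⁻¹ ≡ 69 (mod 71) since 35·69 = 2415 ≡ 1, so λ ≡ 11.
  x = λ² - 11 - 46 = 121 - 57 ≡ 64; y = λ·(11 - 64) - 14 ≡ 42. → (64, 42)
4A = (64, 42).
Next 3B:
Repeated addition: build up to 3B.
2B: tangent at (1, 6): λ = (3·1² + 25)/(2·6) ≡ 28/12. 12⁻¹ ≡ 6 (mod 71) since 12·6 = 72 ≡ 1, so λ ≡ 28·6 ≡ 26.
  x = λ² - 1 - 1 = 676 - 2 ≡ 35; y = λ·(1 - 35) - 6 ≡ 33. → (35, 33)
3B: (35, 33) + (1, 6). λ = (6 - 33)/(1 - 35) ≡ 44/37 mod 71. 37⁻¹ ≡ 48 (mod 71), so λ ≡ 53.
  x = λ² - 35 - 1 = 2809 - 36 ≡ 4; y = λ·(35 - 4) - 33 ≡ 48. → (4, 48)
3B = (4, 48).
Finally 4A + 3B:
(64, 42) + (4, 48). λ = (48 - 42)/(4 - 64) ≡ 6/11 mod 71. 11⁻¹ ≡ 13 (mod 71) since 11·13 = 143 ≡ 1, so λ ≡ 7.
  x = λ² - 64 - 4 = 49 - 68 ≡ 52; y = λ·(64 - 52) - 42 ≡ 42. → (52, 42)

(52, 42)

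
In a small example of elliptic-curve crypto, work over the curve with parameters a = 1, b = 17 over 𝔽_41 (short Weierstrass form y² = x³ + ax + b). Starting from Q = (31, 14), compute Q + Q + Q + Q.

Repeated addition: build up to 4Q.
2Q: tangent at (31, 14): λ = (3·31² + 1)/(2·14) ≡ 14/28. 28⁻¹ ≡ 22 (mod 41), so λ ≡ 14·22 ≡ 21.
  x = λ² - 31 - 31 = 441 - 62 ≡ 10; y = λ·(31 - 10) - 14 ≡ 17. → (10, 17)
3Q: (10, 17) + (31, 14). λ = (14 - 17)/(31 - 10) ≡ 38/21 mod 41. 21⁻¹ ≡ 2 (mod 41), so λ ≡ 35.
  x = λ² - 10 - 31 = 1225 - 41 ≡ 36; y = λ·(10 - 36) - 17 ≡ 16. → (36, 16)
4Q: (36, 16) + (31, 14). λ = (14 - 16)/(31 - 36) ≡ 39/36 mod 41. 36⁻¹ ≡ 8 (mod 41) since 36·8 = 288 ≡ 1, so λ ≡ 25.
  x = λ² - 36 - 31 = 625 - 67 ≡ 25; y = λ·(36 - 25) - 16 ≡ 13. → (25, 13)

(25, 13)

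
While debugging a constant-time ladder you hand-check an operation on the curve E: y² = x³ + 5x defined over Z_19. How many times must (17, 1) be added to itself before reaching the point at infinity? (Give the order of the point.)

10

2P: tangent at (17, 1): λ = (3·17² + 5)/(2·1) ≡ 17/2. 2⁻¹ ≡ 10 (mod 19) since 2·10 = 20 ≡ 1, so λ ≡ 17·10 ≡ 18.
  x = λ² - 17 - 17 = 324 - 34 ≡ 5; y = λ·(17 - 5) - 1 ≡ 6. → (5, 6)
3P: (5, 6) + (17, 1). λ = (1 - 6)/(17 - 5) ≡ 14/12 mod 19. 12⁻¹ ≡ 8 (mod 19) since 12·8 = 96 ≡ 1, so λ ≡ 17.
  x = λ² - 5 - 17 = 289 - 22 ≡ 1; y = λ·(5 - 1) - 6 ≡ 5. → (1, 5)
4P: (1, 5) + (17, 1). λ = (1 - 5)/(17 - 1) ≡ 15/16 mod 19. 16⁻¹ ≡ 6 (mod 19), so λ ≡ 14.
  x = λ² - 1 - 17 = 196 - 18 ≡ 7; y = λ·(1 - 7) - 5 ≡ 6. → (7, 6)
5P: (7, 6) + (17, 1). λ = (1 - 6)/(17 - 7) ≡ 14/10 mod 19. 10⁻¹ ≡ 2 (mod 19), so λ ≡ 9.
  x = λ² - 7 - 17 = 81 - 24 ≡ 0; y = λ·(7 - 0) - 6 ≡ 0. → (0, 0)
6P: (0, 0) + (17, 1). λ = (1 - 0)/(17 - 0) ≡ 1/17 mod 19. 17⁻¹ ≡ 9 (mod 19), so λ ≡ 9.
  x = λ² - 0 - 17 = 81 - 17 ≡ 7; y = λ·(0 - 7) - 0 ≡ 13. → (7, 13)
7P: (7, 13) + (17, 1). λ = (1 - 13)/(17 - 7) ≡ 7/10 mod 19. 10⁻¹ ≡ 2 (mod 19), so λ ≡ 14.
  x = λ² - 7 - 17 = 196 - 24 ≡ 1; y = λ·(7 - 1) - 13 ≡ 14. → (1, 14)
8P: (1, 14) + (17, 1). λ = (1 - 14)/(17 - 1) ≡ 6/16 mod 19. 16⁻¹ ≡ 6 (mod 19), so λ ≡ 17.
  x = λ² - 1 - 17 = 289 - 18 ≡ 5; y = λ·(1 - 5) - 14 ≡ 13. → (5, 13)
9P: (5, 13) + (17, 1). λ = (1 - 13)/(17 - 5) ≡ 7/12 mod 19. 12⁻¹ ≡ 8 (mod 19), so λ ≡ 18.
  x = λ² - 5 - 17 = 324 - 22 ≡ 17; y = λ·(5 - 17) - 13 ≡ 18. → (17, 18)
10P: (17, 18) + (17, 1): same x and y₁ ≡ -y₂, so the sum is the point at infinity.
10P = the point at infinity, so the order is 10.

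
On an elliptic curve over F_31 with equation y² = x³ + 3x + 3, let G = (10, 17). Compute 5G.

(27, 19)

Repeated addition: build up to 5G.
2G: tangent at (10, 17): λ = (3·10² + 3)/(2·17) ≡ 24/3. 3⁻¹ ≡ 21 (mod 31) since 3·21 = 63 ≡ 1, so λ ≡ 24·21 ≡ 8.
  x = λ² - 10 - 10 = 64 - 20 ≡ 13; y = λ·(10 - 13) - 17 ≡ 21. → (13, 21)
3G: (13, 21) + (10, 17). λ = (17 - 21)/(10 - 13) ≡ 27/28 mod 31. 28⁻¹ ≡ 10 (mod 31) since 28·10 = 280 ≡ 1, so λ ≡ 22.
  x = λ² - 13 - 10 = 484 - 23 ≡ 27; y = λ·(13 - 27) - 21 ≡ 12. → (27, 12)
4G: (27, 12) + (10, 17). λ = (17 - 12)/(10 - 27) ≡ 5/14 mod 31. 14⁻¹ ≡ 20 (mod 31), so λ ≡ 7.
  x = λ² - 27 - 10 = 49 - 37 ≡ 12; y = λ·(27 - 12) - 12 ≡ 0. → (12, 0)
5G: (12, 0) + (10, 17). λ = (17 - 0)/(10 - 12) ≡ 17/29 mod 31. 29⁻¹ ≡ 15 (mod 31) since 29·15 = 435 ≡ 1, so λ ≡ 7.
  x = λ² - 12 - 10 = 49 - 22 ≡ 27; y = λ·(12 - 27) - 0 ≡ 19. → (27, 19)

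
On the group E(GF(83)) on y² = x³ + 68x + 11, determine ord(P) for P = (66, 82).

10

2P: tangent at (66, 82): λ = (3·66² + 68)/(2·82) ≡ 22/81. 81⁻¹ ≡ 41 (mod 83), so λ ≡ 22·41 ≡ 72.
  x = λ² - 66 - 66 = 5184 - 132 ≡ 72; y = λ·(66 - 72) - 82 ≡ 67. → (72, 67)
3P: (72, 67) + (66, 82). λ = (82 - 67)/(66 - 72) ≡ 15/77 mod 83. 77⁻¹ ≡ 69 (mod 83), so λ ≡ 39.
  x = λ² - 72 - 66 = 1521 - 138 ≡ 55; y = λ·(72 - 55) - 67 ≡ 15. → (55, 15)
4P: (55, 15) + (66, 82). λ = (82 - 15)/(66 - 55) ≡ 67/11 mod 83. 11⁻¹ ≡ 68 (mod 83), so λ ≡ 74.
  x = λ² - 55 - 66 = 5476 - 121 ≡ 43; y = λ·(55 - 43) - 15 ≡ 43. → (43, 43)
5P: (43, 43) + (66, 82). λ = (82 - 43)/(66 - 43) ≡ 39/23 mod 83. 23⁻¹ ≡ 65 (mod 83), so λ ≡ 45.
  x = λ² - 43 - 66 = 2025 - 109 ≡ 7; y = λ·(43 - 7) - 43 ≡ 0. → (7, 0)
6P: (7, 0) + (66, 82). λ = (82 - 0)/(66 - 7) ≡ 82/59 mod 83. 59⁻¹ ≡ 38 (mod 83), so λ ≡ 45.
  x = λ² - 7 - 66 = 2025 - 73 ≡ 43; y = λ·(7 - 43) - 0 ≡ 40. → (43, 40)
7P: (43, 40) + (66, 82). λ = (82 - 40)/(66 - 43) ≡ 42/23 mod 83. 23⁻¹ ≡ 65 (mod 83) since 23·65 = 1495 ≡ 1, so λ ≡ 74.
  x = λ² - 43 - 66 = 5476 - 109 ≡ 55; y = λ·(43 - 55) - 40 ≡ 68. → (55, 68)
8P: (55, 68) + (66, 82). λ = (82 - 68)/(66 - 55) ≡ 14/11 mod 83. 11⁻¹ ≡ 68 (mod 83), so λ ≡ 39.
  x = λ² - 55 - 66 = 1521 - 121 ≡ 72; y = λ·(55 - 72) - 68 ≡ 16. → (72, 16)
9P: (72, 16) + (66, 82). λ = (82 - 16)/(66 - 72) ≡ 66/77 mod 83. 77⁻¹ ≡ 69 (mod 83), so λ ≡ 72.
  x = λ² - 72 - 66 = 5184 - 138 ≡ 66; y = λ·(72 - 66) - 16 ≡ 1. → (66, 1)
10P: (66, 1) + (66, 82): same x and y₁ ≡ -y₂, so the sum is ∞.
10P = ∞, so the order is 10.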